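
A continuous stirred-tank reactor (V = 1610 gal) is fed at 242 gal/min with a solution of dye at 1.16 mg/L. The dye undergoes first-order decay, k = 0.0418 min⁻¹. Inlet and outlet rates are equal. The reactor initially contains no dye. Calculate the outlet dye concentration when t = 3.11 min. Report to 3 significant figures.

Species balance: V dC/dt = Q C_in − Q C − k V C.
This is linear with rate a = Q/V + k = 0.19211 min⁻¹.
C_ss = Q C_in/(Q + kV) = 0.90760 mg/L; C(t) = C_ss + (C₀ − C_ss) e^(−a t).
C(3.11) = 0.90760 + (-0.90760)·e^(−0.19211·3.11) = 0.90760 + (-0.90760)·0.55021 = 0.40824 mg/L.

0.408 mg/L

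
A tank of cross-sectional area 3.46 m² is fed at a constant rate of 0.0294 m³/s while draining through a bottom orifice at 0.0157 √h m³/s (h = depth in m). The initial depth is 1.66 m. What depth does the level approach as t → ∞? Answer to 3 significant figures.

3.51 m

Level balance: A dh/dt = 0.0294 − 0.0157 √h. Setting dh/dt = 0:
Q_in = 0.0157 √h_ss ⇒ √h_ss = 0.0294/0.0157 = 1.8726.
h_ss = 1.8726² = 3.5067 m. (Since h₀ = 1.66 m < h_ss, the level will rise toward this value.)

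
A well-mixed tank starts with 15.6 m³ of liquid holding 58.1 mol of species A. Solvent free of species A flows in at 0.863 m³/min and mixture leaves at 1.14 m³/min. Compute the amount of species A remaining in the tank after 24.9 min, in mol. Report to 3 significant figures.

5.26 mol

Total volume: dV/dt = Q_in − Q_out = -0.27700 m³/min, so V(t) = 15.6 − 0.27700 t and V(24.9) = 8.7027 m³.
Solute balance: dm/dt = 0 − Q_out C = −Q_out m/V(t).
Separate: dm/m = −Q_out dt/V(t) ⇒ ln(m/m₀) = −(Q_out/(Q_in−Q_out)) ln(V/V₀).
m = m₀ (V₀/V)^(Q_out/(Q_in−Q_out)) = 58.1 × (15.6/8.7027)^(-4.1155) = 5.2603 mol.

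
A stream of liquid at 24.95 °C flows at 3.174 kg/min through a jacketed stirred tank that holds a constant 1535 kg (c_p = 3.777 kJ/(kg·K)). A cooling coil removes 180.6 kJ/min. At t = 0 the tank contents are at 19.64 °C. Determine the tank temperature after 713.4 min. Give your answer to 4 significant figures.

Unsteady energy balance on the tank contents: M c_p dT/dt = ṁ c_p (T_in − T) − 180.6.
Rearrange: dT/dt = (T_ss − T)/τ with τ = M/ṁ = 483.617 min and T_ss = T_in − Q̇/(ṁ c_p) = 9.88518 °C.
T approaches T_ss exponentially: T(t) = T_ss + (T₀ − T_ss) e^(−t/τ).
T(713.4) = 9.88518 + (9.75482)·e^(−713.4/483.617) = 9.88518 + (9.75482)·0.228748 = 12.1166 °C.

12.12 °C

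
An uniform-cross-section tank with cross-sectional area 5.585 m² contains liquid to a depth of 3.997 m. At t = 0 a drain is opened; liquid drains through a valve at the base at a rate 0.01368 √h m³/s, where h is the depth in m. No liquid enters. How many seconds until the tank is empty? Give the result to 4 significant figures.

1632 s

A dh/dt = −Q_out = −0.01368 √h.
Separate and integrate: 2(√h − √h₀) = −(0.01368/A) t.
Set h = 0: 2√h₀ = (0.01368/A) t_empty ⇒ t_empty = 2A√h₀/0.01368.
t_empty = 2·5.585·√3.997/0.01368 = 11.1700·1.99925/0.01368 = 1632.43 s.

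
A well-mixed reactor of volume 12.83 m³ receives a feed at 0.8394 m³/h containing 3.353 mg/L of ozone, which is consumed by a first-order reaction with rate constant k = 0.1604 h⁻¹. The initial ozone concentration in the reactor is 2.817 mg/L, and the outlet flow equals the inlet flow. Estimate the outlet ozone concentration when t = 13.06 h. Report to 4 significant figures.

1.068 mg/L

Species balance: V dC/dt = Q C_in − Q C − k V C.
dC/dt = (Q/V) C_in − (Q/V + k) C; effective rate a = Q/V + k = 0.0654248 + 0.1604 = 0.225825 h⁻¹.
C_ss = Q C_in/(Q + kV) = 0.971414 mg/L; C(t) = C_ss + (C₀ − C_ss) e^(−a t).
C(13.06) = 0.971414 + (1.84559)·e^(−0.225825·13.06) = 0.971414 + (1.84559)·0.0523778 = 1.06808 mg/L.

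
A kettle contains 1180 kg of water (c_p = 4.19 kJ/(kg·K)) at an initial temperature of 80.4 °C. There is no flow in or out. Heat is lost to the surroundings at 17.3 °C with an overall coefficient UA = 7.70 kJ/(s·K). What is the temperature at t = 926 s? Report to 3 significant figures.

M c_p dT/dt = −UA(T − T_amb).
dT/dt = (T_ss − T)/τ with T_ss = T_amb = 17.300 °C, τ = M c_p/UA = 1180·4.19/7.70 = 642.10 s.
This is linear first-order; T(t) = T_ss + (T₀ − T_ss) e^(−t/τ).
T(926) = 17.300 + (63.100)·0.23642 = 32.218 °C.

32.2 °C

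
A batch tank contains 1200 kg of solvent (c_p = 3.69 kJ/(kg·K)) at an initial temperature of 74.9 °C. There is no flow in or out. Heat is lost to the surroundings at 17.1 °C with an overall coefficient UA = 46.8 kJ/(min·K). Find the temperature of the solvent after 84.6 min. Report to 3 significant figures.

40.7 °C

M c_p dT/dt = −UA(T − T_amb).
dT/dt = (T_ss − T)/τ with T_ss = T_amb = 17.100 °C, τ = M c_p/UA = 1200·3.69/46.8 = 94.615 min.
T approaches T_ss exponentially: T(t) = T_ss + (T₀ − T_ss) e^(−t/τ).
T(84.6) = 17.100 + (57.800)·0.40896 = 40.738 °C.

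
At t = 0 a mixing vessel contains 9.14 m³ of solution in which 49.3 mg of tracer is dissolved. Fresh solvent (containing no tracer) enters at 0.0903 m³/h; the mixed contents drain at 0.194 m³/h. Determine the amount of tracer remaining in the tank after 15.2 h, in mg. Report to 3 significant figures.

34.6 mg

Let m(t) be the amount of tracer. Volume: V(t) = V₀ + (Q_in − Q_out) t = 9.14 − 0.10370 t; V(15.2) = 7.5638 m³.
Species balance (pure solvent in): dm/dt = −Q_out · m/V(t).
dm/m = −Q_out dt/(V₀ − 0.10370 t); integrating gives ln(m/m₀) = −(Q_out/(Q_in−Q_out)) ln(V/V₀).
m = m₀ (V₀/V)^(Q_out/(Q_in−Q_out)) = 49.3 × (9.14/7.5638)^(-1.8708) = 34.598 mg.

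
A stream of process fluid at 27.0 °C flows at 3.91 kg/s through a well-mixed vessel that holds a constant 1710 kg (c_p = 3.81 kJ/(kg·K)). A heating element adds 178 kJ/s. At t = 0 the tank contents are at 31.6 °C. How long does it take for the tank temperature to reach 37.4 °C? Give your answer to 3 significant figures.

681 s

M c_p dT/dt = ṁ c_p (T_in − T) + Q̇.
τ = M/ṁ = 437.34 s; T_ss = T_in + Q̇/(ṁ c_p) = 38.949 °C.
T(t) = T_ss + (T₀ − T_ss) e^(−t/τ). Set T = 37.4:
e^(−t/τ) = (37.4 − 38.949)/(31.6 − 38.949) = 0.21074
t = −437.34 · ln(0.21074) = 681.00 s.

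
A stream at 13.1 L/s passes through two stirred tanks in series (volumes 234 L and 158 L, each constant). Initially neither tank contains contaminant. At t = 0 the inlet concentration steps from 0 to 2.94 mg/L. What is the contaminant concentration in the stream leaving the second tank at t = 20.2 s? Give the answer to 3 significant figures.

1.16 mg/L

Each tank obeys Vᵢ dCᵢ/dt = Q(Cᵢ₋₁ − Cᵢ), so τᵢ = Vᵢ/Q.
τ₁ = 234/13.1 = 17.863 s; τ₂ = 158/13.1 = 12.061 s.
Tank 1: C₁ = C_in(1 − e^(−t/τ₁)). Tank 2 (τ₁ ≠ τ₂): C₂ = C_in[1 − (τ₁ e^(−t/τ₁) − τ₂ e^(−t/τ₂))/(τ₁ − τ₂)].
At t = 20.2: e^(−t/τ₁) = 0.32276, e^(−t/τ₂) = 0.18734.
C₂ = 2.94·[1 − (17.863·0.32276 − 12.061·0.18734)/(5.8015)] = 2.94·0.39573 = 1.1634 mg/L.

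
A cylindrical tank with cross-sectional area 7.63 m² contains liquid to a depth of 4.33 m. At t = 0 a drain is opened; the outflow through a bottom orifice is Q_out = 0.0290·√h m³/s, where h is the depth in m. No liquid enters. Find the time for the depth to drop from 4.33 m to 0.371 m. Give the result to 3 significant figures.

774 s

A dh/dt = −Q_out = −0.0290 √h.
∫ h^(−1/2) dh = −(0.0290/A) ∫ dt, giving 2√h = 2√h₀ − (0.0290/A) t.
t = 2A(√h₀ − √h)/0.0290 = 2·7.63·(√4.33 − √0.371)/0.0290
  = 15.260 × (2.0809 − 0.60910) / 0.0290 = 774.45 s.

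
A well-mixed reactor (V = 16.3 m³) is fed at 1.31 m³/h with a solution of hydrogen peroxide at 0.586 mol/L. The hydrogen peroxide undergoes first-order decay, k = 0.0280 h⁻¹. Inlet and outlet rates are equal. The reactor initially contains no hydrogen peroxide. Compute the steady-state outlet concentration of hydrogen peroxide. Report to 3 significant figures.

Species balance: V dC/dt = Q C_in − Q C − k V C.
Steady state (dC/dt = 0): C_ss = Q C_in/(Q + kV) = C_in/(1 + kV/Q).
C_ss = 1.31·0.586/(1.31 + 0.0280·16.3) = 0.76766/1.7664 = 0.43459 mol/L.

0.435 mol/L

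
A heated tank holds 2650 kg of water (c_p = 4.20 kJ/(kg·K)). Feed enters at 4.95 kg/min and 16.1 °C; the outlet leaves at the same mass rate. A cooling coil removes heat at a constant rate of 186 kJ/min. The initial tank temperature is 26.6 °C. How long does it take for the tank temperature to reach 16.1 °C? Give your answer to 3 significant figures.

Heat balance on the well-mixed liquid: M c_p dT/dt = ṁ c_p (T_in − T) − 186.
τ = M/ṁ = 535.35 min; T_ss = T_in − Q̇/(ṁ c_p) = 7.1534 °C.
T(t) = T_ss + (T₀ − T_ss) e^(−t/τ). Set T = 16.1:
e^(−t/τ) = (16.1 − 7.1534)/(26.6 − 7.1534) = 0.46006
t = −535.35 · ln(0.46006) = 415.65 min.

416 min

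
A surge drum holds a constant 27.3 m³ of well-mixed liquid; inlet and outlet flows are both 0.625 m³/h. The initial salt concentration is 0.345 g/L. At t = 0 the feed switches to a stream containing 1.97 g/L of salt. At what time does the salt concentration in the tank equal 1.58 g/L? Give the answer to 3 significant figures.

Transient balance on the dissolved component: V dC/dt = Q(C_in − C), so τ = V/Q = 43.680 h.
C(t) = C_in + (C₀ − C_in) e^(−t/τ). Set C = 1.58 and solve for t:
e^(−t/τ) = (C − C_in)/(C₀ − C_in) = (1.58 − 1.97)/(0.345 − 1.97) = 0.24000
t = −τ ln(…) = 43.680 × 1.4271 = 62.336 h.

62.3 h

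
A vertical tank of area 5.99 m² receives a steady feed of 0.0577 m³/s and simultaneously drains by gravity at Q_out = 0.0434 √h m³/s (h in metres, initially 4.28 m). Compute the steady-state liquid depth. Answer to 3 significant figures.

Level balance: A dh/dt = 0.0577 − 0.0434 √h. Setting dh/dt = 0:
Q_in = 0.0434 √h_ss ⇒ √h_ss = 0.0577/0.0434 = 1.3295.
h_ss = 1.3295² = 1.7676 m. (Since h₀ = 4.28 m > h_ss, the level will fall toward this value.)

1.77 m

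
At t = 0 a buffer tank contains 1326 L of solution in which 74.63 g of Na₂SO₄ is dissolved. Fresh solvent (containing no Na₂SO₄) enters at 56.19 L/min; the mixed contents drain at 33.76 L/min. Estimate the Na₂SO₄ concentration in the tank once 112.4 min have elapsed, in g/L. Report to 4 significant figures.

Total volume: dV/dt = Q_in − Q_out = 22.4300 L/min, so V(t) = 1326 + 22.4300 t and V(112.4) = 3847.13 L.
Solute balance: dm/dt = 0 − Q_out C = −Q_out m/V(t).
dm/m = −Q_out dt/(V₀ + 22.4300 t); integrating gives ln(m/m₀) = −(Q_out/(Q_in−Q_out)) ln(V/V₀).
m = m₀ (V₀/V)^(Q_out/(Q_in−Q_out)) = 74.63 × (1326/3847.13)^(1.50513) = 15.0194 g.
C = m/V = 15.0194/3847.13 = 0.00390404 g/L.

0.003904 g/L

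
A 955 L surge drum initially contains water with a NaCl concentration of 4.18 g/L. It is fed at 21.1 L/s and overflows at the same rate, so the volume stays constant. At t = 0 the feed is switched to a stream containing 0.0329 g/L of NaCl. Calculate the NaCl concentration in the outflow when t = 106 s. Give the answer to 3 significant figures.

Species balance on the tank: V dC/dt = Q(C_in − C).
So dC/dt = (C_in − C)/τ with τ = V/Q = 955/21.1 = 45.261 s.
Integrating: C(t) = C_in + (C₀ − C_in) e^(−t/τ).
C(106) = 0.0329 + (4.18 − 0.0329)·e^(−106/45.261) = 0.0329 + (4.1471)·0.096136 = 0.43159 g/L.

0.432 g/L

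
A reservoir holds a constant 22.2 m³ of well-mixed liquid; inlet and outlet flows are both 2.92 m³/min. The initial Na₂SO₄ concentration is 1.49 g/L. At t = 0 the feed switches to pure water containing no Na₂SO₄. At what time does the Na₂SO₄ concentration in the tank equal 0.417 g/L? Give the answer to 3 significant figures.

9.68 min

Species balance: V dC/dt = Q(C_in − C) ⇒ τ = V/Q = 7.6027 min.
C(t) = C_in + (C₀ − C_in) e^(−t/τ). Set C = 0.417 and solve for t:
e^(−t/τ) = (C − C_in)/(C₀ − C_in) = (0.417 − 0)/(1.49 − 0) = 0.27987
t = −τ ln(…) = 7.6027 × 1.2734 = 9.6817 min.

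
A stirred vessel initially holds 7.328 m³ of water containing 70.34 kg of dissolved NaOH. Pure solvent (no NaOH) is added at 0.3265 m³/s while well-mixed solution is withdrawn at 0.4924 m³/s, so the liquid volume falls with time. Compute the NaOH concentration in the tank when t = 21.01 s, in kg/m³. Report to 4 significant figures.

Let m(t) be the amount of NaOH. Volume: V(t) = V₀ + (Q_in − Q_out) t = 7.328 − 0.165900 t; V(21.01) = 3.84244 m³.
No NaOH enters, so dm/dt = −Q_out · (m/V).
Separate: dm/m = −Q_out dt/V(t) ⇒ ln(m/m₀) = −(Q_out/(Q_in−Q_out)) ln(V/V₀).
m = m₀ (V₀/V)^(Q_out/(Q_in−Q_out)) = 70.34 × (7.328/3.84244)^(-2.96805) = 10.3520 kg.
C = m/V = 10.3520/3.84244 = 2.69412 kg/m³.

2.694 kg/m³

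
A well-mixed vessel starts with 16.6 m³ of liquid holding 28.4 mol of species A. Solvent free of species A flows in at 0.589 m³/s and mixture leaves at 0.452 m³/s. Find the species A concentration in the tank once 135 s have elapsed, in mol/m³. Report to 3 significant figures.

Let m(t) be the amount of species A. Volume: V(t) = V₀ + (Q_in − Q_out) t = 16.6 + 0.13700 t; V(135) = 35.095 m³.
Species balance (pure solvent in): dm/dt = −Q_out · m/V(t).
dm/m = −Q_out dt/(V₀ + 0.13700 t); integrating gives ln(m/m₀) = −(Q_out/(Q_in−Q_out)) ln(V/V₀).
m = m₀ (V₀/V)^(Q_out/(Q_in−Q_out)) = 28.4 × (16.6/35.095)^(3.2993) = 2.4022 mol.
C = m/V = 2.4022/35.095 = 0.068448 mol/m³.

0.0684 mol/m³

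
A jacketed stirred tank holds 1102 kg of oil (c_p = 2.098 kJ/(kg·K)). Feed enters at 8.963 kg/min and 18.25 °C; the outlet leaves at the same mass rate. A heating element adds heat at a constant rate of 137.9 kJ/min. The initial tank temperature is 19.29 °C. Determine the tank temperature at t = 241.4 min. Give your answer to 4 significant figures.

24.70 °C

Unsteady energy balance on the tank contents: M c_p dT/dt = ṁ c_p (T_in − T) + 137.9.
Rearrange: dT/dt = (T_ss − T)/τ with τ = M/ṁ = 122.950 min and T_ss = T_in + Q̇/(ṁ c_p) = 25.5834 °C.
Integrating: T(t) = T_ss + (T₀ − T_ss) e^(−t/τ).
T(241.4) = 25.5834 + (-6.29340)·e^(−241.4/122.950) = 25.5834 + (-6.29340)·0.140380 = 24.6999 °C.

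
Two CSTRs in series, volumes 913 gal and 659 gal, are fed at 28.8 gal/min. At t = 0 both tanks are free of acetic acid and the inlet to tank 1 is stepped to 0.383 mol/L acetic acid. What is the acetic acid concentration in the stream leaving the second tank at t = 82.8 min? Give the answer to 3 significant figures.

Time constants: τᵢ = Vᵢ/Q for each well-mixed tank.
τ₁ = 913/28.8 = 31.701 min; τ₂ = 659/28.8 = 22.882 min.
Solving the cascade with C₁(0)=C₂(0)=0 gives C₂(t) = C_in[1 − (τ₁ e^(−t/τ₁) − τ₂ e^(−t/τ₂))/(τ₁ − τ₂)].
At t = 82.8: e^(−t/τ₁) = 0.073397, e^(−t/τ₂) = 0.026821.
C₂ = 0.383·[1 − (31.701·0.073397 − 22.882·0.026821)/(8.8194)] = 0.383·0.80576 = 0.30861 mol/L.

0.309 mol/L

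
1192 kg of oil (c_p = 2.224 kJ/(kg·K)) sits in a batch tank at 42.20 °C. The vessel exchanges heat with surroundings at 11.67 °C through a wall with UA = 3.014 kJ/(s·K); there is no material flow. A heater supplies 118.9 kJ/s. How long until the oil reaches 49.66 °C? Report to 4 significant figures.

1592 s

M c_p dT/dt = −UA(T − T_amb) + Q̇.
τ = M c_p/UA = 879.565 s; T_ss = T_amb + Q̇/UA = 11.67 + 118.9/3.014 = 51.1192 °C.
T(t) = T_ss + (T₀ − T_ss)e^(−t/τ); set T = 49.66:
t = −τ ln[(T − T_ss)/(T₀ − T_ss)] = −879.565 · ln(0.163606) = 1592.27 s.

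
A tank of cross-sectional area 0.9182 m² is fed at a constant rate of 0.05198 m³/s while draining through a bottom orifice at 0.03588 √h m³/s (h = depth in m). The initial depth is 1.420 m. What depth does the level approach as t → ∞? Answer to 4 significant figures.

2.099 m

Level balance: A dh/dt = 0.05198 − 0.03588 √h. Setting dh/dt = 0:
Q_in = 0.03588 √h_ss ⇒ √h_ss = 0.05198/0.03588 = 1.44872.
h_ss = 1.44872² = 2.09878 m. (Since h₀ = 1.420 m < h_ss, the level will rise toward this value.)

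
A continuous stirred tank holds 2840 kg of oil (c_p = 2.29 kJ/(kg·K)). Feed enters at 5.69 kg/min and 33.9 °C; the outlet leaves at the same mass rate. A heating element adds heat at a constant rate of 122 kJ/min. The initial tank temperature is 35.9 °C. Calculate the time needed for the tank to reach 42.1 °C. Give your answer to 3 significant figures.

Heat balance on the well-mixed liquid: M c_p dT/dt = ṁ c_p (T_in − T) + 122.
τ = M/ṁ = 499.12 min; T_ss = T_in + Q̇/(ṁ c_p) = 43.263 °C.
T(t) = T_ss + (T₀ − T_ss) e^(−t/τ). Set T = 42.1:
e^(−t/τ) = (42.1 − 43.263)/(35.9 − 43.263) = 0.15794
t = −499.12 · ln(0.15794) = 921.13 min.

921 min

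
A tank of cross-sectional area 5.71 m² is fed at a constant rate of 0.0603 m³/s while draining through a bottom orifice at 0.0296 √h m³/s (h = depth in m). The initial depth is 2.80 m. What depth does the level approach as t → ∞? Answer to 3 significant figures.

Mass balance (ρ constant): A dh/dt = Q_in − 0.0296 √h. At steady state dh/dt = 0:
Q_in = 0.0296 √h_ss ⇒ √h_ss = 0.0603/0.0296 = 2.0372.
h_ss = 2.0372² = 4.1500 m. (Since h₀ = 2.80 m < h_ss, the level will rise toward this value.)

4.15 m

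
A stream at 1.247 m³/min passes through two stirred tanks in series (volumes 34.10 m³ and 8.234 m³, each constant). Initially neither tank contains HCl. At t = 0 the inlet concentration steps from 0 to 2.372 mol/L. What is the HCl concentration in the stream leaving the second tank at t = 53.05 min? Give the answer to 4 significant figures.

Species balance on tank i: dCᵢ/dt = (Cᵢ₋₁ − Cᵢ)/τᵢ with τᵢ = Vᵢ/Q.
τ₁ = 34.10/1.247 = 27.3456 min; τ₂ = 8.234/1.247 = 6.60305 min.
Tank 1: C₁ = C_in(1 − e^(−t/τ₁)). Tank 2 (τ₁ ≠ τ₂): C₂ = C_in[1 − (τ₁ e^(−t/τ₁) − τ₂ e^(−t/τ₂))/(τ₁ − τ₂)].
At t = 53.05: e^(−t/τ₁) = 0.143707, e^(−t/τ₂) = 0.000324194.
C₂ = 2.372·[1 − (27.3456·0.143707 − 6.60305·0.000324194)/(20.7426)] = 2.372·0.810650 = 1.92286 mol/L.

1.923 mol/L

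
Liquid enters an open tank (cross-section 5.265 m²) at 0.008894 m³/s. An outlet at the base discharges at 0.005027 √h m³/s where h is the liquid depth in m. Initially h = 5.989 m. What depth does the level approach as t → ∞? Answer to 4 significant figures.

3.130 m

Volume balance on the tank: A dh/dt = Q_in − 0.005027 √h. At steady state dh/dt = 0:
Q_in = 0.005027 √h_ss ⇒ √h_ss = 0.008894/0.005027 = 1.76925.
h_ss = 1.76925² = 3.13023 m. (Since h₀ = 5.989 m > h_ss, the level will fall toward this value.)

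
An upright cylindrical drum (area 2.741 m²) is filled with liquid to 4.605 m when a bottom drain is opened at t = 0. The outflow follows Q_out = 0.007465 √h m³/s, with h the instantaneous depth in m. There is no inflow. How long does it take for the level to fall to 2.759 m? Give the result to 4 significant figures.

356.1 s

Unsteady balance on liquid volume: A dh/dt = −0.007465 √h.
Separate and integrate: 2(√h − √h₀) = −(0.007465/A) t.
t = 2A(√h₀ − √h)/0.007465 = 2·2.741·(√4.605 − √2.759)/0.007465
  = 5.48200 × (2.14593 − 1.66102) / 0.007465 = 356.093 s.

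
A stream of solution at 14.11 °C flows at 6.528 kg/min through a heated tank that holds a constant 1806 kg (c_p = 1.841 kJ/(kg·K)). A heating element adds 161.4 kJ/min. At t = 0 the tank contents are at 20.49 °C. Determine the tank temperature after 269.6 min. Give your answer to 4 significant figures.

24.88 °C

Unsteady energy balance on the tank contents: M c_p dT/dt = ṁ c_p (T_in − T) + 161.4.
Rearrange: dT/dt = (T_ss − T)/τ with τ = M/ṁ = 276.654 min and T_ss = T_in + Q̇/(ṁ c_p) = 27.5398 °C.
T approaches T_ss exponentially: T(t) = T_ss + (T₀ − T_ss) e^(−t/τ).
T(269.6) = 27.5398 + (-7.04980)·e^(−269.6/276.654) = 27.5398 + (-7.04980)·0.377381 = 24.8793 °C.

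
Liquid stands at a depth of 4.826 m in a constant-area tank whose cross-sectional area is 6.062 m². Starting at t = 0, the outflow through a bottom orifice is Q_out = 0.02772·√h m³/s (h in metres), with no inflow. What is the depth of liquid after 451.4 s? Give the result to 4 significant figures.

Accumulation of liquid (constant cross-section A): A dh/dt = −0.02772 √h.
Separate and integrate: 2(√h − √h₀) = −(0.02772/A) t.
√h = √4.826 − 0.02772·451.4/(2·6.062) = 2.19682 − 1.03207 = 1.16475.
h = 1.16475² = 1.35663 m.

1.357 m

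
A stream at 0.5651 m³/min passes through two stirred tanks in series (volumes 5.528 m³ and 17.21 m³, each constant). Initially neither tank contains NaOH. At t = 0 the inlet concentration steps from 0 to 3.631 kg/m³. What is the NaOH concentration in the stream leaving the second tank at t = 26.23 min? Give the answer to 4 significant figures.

Time constants: τᵢ = Vᵢ/Q for each well-mixed tank.
τ₁ = 5.528/0.5651 = 9.78234 min; τ₂ = 17.21/0.5651 = 30.4548 min.
Solving the cascade with C₁(0)=C₂(0)=0 gives C₂(t) = C_in[1 − (τ₁ e^(−t/τ₁) − τ₂ e^(−t/τ₂))/(τ₁ − τ₂)].
At t = 26.23: e^(−t/τ₁) = 0.0684698, e^(−t/τ₂) = 0.422622.
C₂ = 3.631·[1 − (9.78234·0.0684698 − 30.4548·0.422622)/(-20.6724)] = 3.631·0.409791 = 1.48795 kg/m³.

1.488 kg/m³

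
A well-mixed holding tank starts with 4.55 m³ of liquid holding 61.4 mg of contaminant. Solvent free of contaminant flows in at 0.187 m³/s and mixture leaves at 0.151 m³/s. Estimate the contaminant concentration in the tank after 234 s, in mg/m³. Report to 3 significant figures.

Total volume: dV/dt = Q_in − Q_out = 0.036000 m³/s, so V(t) = 4.55 + 0.036000 t and V(234) = 12.974 m³.
No contaminant enters, so dm/dt = −Q_out · (m/V).
dm/m = −Q_out dt/(V₀ + 0.036000 t); integrating gives ln(m/m₀) = −(Q_out/(Q_in−Q_out)) ln(V/V₀).
m = m₀ (V₀/V)^(Q_out/(Q_in−Q_out)) = 61.4 × (4.55/12.974)^(4.1944) = 0.75759 mg.
C = m/V = 0.75759/12.974 = 0.058393 mg/m³.

0.0584 mg/m³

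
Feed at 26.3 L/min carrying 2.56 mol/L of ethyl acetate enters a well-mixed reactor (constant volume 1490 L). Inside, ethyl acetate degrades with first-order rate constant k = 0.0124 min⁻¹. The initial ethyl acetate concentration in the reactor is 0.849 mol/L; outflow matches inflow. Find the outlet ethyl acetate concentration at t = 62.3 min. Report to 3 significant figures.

Species balance: V dC/dt = Q C_in − Q C − k V C.
This is linear with rate a = Q/V + k = 0.030051 min⁻¹.
C_ss = Q C_in/(Q + kV) = 1.5037 mol/L; C(t) = C_ss + (C₀ − C_ss) e^(−a t).
C(62.3) = 1.5037 + (-0.65466)·e^(−0.030051·62.3) = 1.5037 + (-0.65466)·0.15379 = 1.4030 mol/L.

1.40 mol/L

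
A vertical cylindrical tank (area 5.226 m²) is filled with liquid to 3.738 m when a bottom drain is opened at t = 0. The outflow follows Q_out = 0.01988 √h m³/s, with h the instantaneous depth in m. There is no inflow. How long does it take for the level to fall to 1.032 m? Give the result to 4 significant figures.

482.4 s

A dh/dt = −Q_out = −0.01988 √h.
This is separable: 2 d(√h)/dt = −0.01988/A, so √h = √h₀ − (0.01988/(2A)) t.
t = 2A(√h₀ − √h)/0.01988 = 2·5.226·(√3.738 − √1.032)/0.01988
  = 10.4520 × (1.93339 − 1.01587) / 0.01988 = 482.389 s.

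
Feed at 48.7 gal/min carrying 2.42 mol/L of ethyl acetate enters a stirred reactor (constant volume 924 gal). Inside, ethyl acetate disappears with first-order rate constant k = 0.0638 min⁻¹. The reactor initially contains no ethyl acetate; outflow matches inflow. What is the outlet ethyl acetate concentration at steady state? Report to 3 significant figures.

V dC/dt = Q(C_in − C) − k V C.
Steady state (dC/dt = 0): C_ss = Q C_in/(Q + kV) = C_in/(1 + kV/Q).
C_ss = 48.7·2.42/(48.7 + 0.0638·924) = 117.85/107.65 = 1.0948 mol/L.

1.09 mol/L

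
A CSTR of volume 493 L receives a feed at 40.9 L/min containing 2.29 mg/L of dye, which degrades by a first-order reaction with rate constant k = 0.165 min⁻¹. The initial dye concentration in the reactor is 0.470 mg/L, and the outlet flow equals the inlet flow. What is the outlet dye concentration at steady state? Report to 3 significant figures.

0.766 mg/L

Species balance: V dC/dt = Q C_in − Q C − k V C.
At steady state: 0 = Q C_in − (Q + kV) C_ss, so C_ss = Q C_in/(Q + kV).
C_ss = 40.9·2.29/(40.9 + 0.165·493) = 93.661/122.25 = 0.76617 mg/L.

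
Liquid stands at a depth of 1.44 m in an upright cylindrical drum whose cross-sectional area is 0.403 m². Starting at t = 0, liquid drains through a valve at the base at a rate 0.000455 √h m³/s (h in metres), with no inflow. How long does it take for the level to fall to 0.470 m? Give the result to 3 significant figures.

Unsteady balance on liquid volume: A dh/dt = −0.000455 √h.
Separate and integrate: 2(√h − √h₀) = −(0.000455/A) t.
t = 2A(√h₀ − √h)/0.000455 = 2·0.403·(√1.44 − √0.470)/0.000455
  = 0.80600 × (1.2000 − 0.68557) / 0.000455 = 911.28 s.

911 s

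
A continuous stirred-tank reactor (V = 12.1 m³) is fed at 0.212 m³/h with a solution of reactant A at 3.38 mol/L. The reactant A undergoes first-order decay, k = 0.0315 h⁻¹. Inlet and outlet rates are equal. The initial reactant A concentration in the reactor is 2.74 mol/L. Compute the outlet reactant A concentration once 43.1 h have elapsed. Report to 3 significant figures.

Species balance: V dC/dt = Q C_in − Q C − k V C.
This is linear with rate a = Q/V + k = 0.049021 h⁻¹.
C_ss = Q C_in/(Q + kV) = 1.2081 mol/L; C(t) = C_ss + (C₀ − C_ss) e^(−a t).
C(43.1) = 1.2081 + (1.5319)·e^(−0.049021·43.1) = 1.2081 + (1.5319)·0.12090 = 1.3933 mol/L.

1.39 mol/L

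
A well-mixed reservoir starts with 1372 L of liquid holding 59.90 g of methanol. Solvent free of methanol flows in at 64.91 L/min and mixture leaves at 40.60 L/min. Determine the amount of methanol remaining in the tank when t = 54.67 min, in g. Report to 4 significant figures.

Let m(t) be the amount of methanol. Volume: V(t) = V₀ + (Q_in − Q_out) t = 1372 + 24.3100 t; V(54.67) = 2701.03 L.
Solute balance: dm/dt = 0 − Q_out C = −Q_out m/V(t).
dm/m = −Q_out dt/(V₀ + 24.3100 t); integrating gives ln(m/m₀) = −(Q_out/(Q_in−Q_out)) ln(V/V₀).
m = m₀ (V₀/V)^(Q_out/(Q_in−Q_out)) = 59.90 × (1372/2701.03)^(1.67009) = 19.3253 g.

19.33 g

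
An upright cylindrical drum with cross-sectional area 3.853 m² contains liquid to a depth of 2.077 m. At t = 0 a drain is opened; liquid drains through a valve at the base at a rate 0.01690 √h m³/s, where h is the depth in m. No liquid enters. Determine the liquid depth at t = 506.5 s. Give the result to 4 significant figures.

0.1091 m

With no inflow, A dh/dt = −0.01690 √h.
This is separable: 2 d(√h)/dt = −0.01690/A, so √h = √h₀ − (0.01690/(2A)) t.
√h = √2.077 − 0.01690·506.5/(2·3.853) = 1.44118 − 1.11080 = 0.330377.
h = 0.330377² = 0.109149 m.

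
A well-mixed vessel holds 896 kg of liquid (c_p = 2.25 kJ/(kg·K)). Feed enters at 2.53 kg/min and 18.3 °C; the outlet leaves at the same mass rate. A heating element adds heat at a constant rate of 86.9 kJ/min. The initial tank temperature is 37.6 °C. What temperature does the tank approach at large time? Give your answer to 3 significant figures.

33.6 °C

M c_p dT/dt = ṁ c_p (T_in − T) + Q̇.
At steady state dT/dt = 0 ⇒ T_ss = T_in + Q̇/(ṁ c_p) = 18.3 + 86.9/(2.53·2.25) = 33.566 °C.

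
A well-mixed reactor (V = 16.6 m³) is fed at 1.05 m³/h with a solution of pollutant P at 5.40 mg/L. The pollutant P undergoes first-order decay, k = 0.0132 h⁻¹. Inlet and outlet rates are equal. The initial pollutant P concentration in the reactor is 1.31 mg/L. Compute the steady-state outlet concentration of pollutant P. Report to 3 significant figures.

Accumulation = in − out − consumed: V dC/dt = Q C_in − Q C − k V C.
At steady state: 0 = Q C_in − (Q + kV) C_ss, so C_ss = Q C_in/(Q + kV).
C_ss = 1.05·5.40/(1.05 + 0.0132·16.6) = 5.6700/1.2691 = 4.4677 mg/L.

4.47 mg/L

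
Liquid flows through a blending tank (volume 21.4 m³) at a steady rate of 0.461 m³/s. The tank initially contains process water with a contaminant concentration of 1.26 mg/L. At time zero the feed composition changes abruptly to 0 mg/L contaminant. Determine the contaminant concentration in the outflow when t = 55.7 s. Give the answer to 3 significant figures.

Mass balance on the solute (V constant): V dC/dt = Q(C_in − C).
So dC/dt = (C_in − C)/τ with τ = V/Q = 21.4/0.461 = 46.421 s.
Solution: C(t) = C_in + (C₀ − C_in) e^(−t/τ).
C(55.7) = 0 + (1.26 − 0)·e^(−55.7/46.421) = 0 + (1.2600)·0.30123 = 0.37955 mg/L.

0.380 mg/L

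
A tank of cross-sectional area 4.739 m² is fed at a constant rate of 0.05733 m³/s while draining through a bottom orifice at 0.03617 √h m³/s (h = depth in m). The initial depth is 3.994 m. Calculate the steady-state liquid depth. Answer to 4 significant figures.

A dh/dt = Q_in − 0.03617 √h. Steady state requires inflow = outflow:
Q_in = 0.03617 √h_ss ⇒ √h_ss = 0.05733/0.03617 = 1.58502.
h_ss = 1.58502² = 2.51227 m. (Since h₀ = 3.994 m > h_ss, the level will fall toward this value.)

2.512 m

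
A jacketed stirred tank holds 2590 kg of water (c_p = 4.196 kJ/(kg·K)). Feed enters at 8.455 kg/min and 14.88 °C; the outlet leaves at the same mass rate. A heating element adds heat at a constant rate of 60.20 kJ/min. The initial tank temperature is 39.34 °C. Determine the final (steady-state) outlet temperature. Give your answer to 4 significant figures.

M c_p dT/dt = ṁ c_p (T_in − T) + Q̇.
At steady state dT/dt = 0 ⇒ T_ss = T_in + Q̇/(ṁ c_p) = 14.88 + 60.20/(8.455·4.196) = 16.5769 °C.

16.58 °C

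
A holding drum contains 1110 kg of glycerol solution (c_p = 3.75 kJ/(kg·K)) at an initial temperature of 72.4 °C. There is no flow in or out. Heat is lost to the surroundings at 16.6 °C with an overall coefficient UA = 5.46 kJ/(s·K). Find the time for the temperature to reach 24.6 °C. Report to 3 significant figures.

1480 s

M c_p dT/dt = −UA(T − T_amb).
τ = M c_p/UA = 762.36 s; T_ss = T_amb = 16.600 °C.
T(t) = T_ss + (T₀ − T_ss)e^(−t/τ); set T = 24.6:
t = −τ ln[(T − T_ss)/(T₀ − T_ss)] = −762.36 · ln(0.14337) = 1480.8 s.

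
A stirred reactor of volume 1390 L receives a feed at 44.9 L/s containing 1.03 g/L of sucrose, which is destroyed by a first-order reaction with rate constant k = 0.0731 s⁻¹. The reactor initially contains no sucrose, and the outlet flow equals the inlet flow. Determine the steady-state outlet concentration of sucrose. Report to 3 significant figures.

0.316 g/L

Species balance: V dC/dt = Q C_in − Q C − k V C.
Steady state (dC/dt = 0): C_ss = Q C_in/(Q + kV) = C_in/(1 + kV/Q).
C_ss = 44.9·1.03/(44.9 + 0.0731·1390) = 46.247/146.51 = 0.31566 g/L.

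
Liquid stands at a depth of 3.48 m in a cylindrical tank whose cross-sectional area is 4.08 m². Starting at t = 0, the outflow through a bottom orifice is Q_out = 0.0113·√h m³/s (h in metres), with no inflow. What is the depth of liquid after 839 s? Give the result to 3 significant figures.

0.495 m

Volume balance on the tank: A dh/dt = −0.0113 √h.
∫ h^(−1/2) dh = −(0.0113/A) ∫ dt, giving 2√h = 2√h₀ − (0.0113/A) t.
√h = √3.48 − 0.0113·839/(2·4.08) = 1.8655 − 1.1619 = 0.70363.
h = 0.70363² = 0.49509 m.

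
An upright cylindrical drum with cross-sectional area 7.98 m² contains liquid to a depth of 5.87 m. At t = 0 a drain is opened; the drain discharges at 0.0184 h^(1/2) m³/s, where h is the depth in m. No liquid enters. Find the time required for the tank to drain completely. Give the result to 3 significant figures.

With no inflow, A dh/dt = −0.0184 √h.
Separate and integrate: 2(√h − √h₀) = −(0.0184/A) t.
Set h = 0: 2√h₀ = (0.0184/A) t_empty ⇒ t_empty = 2A√h₀/0.0184.
t_empty = 2·7.98·√5.87/0.0184 = 15.960·2.4228/0.0184 = 2101.5 s.

2100 s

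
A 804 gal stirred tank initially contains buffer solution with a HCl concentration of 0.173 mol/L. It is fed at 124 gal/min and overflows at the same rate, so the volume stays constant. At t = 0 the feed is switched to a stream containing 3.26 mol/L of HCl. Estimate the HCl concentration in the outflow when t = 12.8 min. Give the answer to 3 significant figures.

Unsteady species balance (constant V, well mixed): V dC/dt = Q(C_in − C).
Rewrite as dC/dt + C/τ = C_in/τ, τ = V/Q = 6.4839 min.
C approaches C_in exponentially: C(t) = C_in + (C₀ − C_in) e^(−t/τ).
C(12.8) = 3.26 + (0.173 − 3.26)·e^(−12.8/6.4839) = 3.26 + (-3.0870)·0.13888 = 2.8313 mol/L.

2.83 mol/L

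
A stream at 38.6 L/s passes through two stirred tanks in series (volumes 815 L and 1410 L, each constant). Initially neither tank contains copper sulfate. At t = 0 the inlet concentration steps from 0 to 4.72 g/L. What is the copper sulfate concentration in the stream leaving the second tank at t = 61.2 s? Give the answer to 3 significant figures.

Each tank obeys Vᵢ dCᵢ/dt = Q(Cᵢ₋₁ − Cᵢ), so τᵢ = Vᵢ/Q.
τ₁ = 815/38.6 = 21.114 s; τ₂ = 1410/38.6 = 36.528 s.
Solving the cascade with C₁(0)=C₂(0)=0 gives C₂(t) = C_in[1 − (τ₁ e^(−t/τ₁) − τ₂ e^(−t/τ₂))/(τ₁ − τ₂)].
At t = 61.2: e^(−t/τ₁) = 0.055103, e^(−t/τ₂) = 0.18723.
C₂ = 4.72·[1 − (21.114·0.055103 − 36.528·0.18723)/(-15.415)] = 4.72·0.63178 = 2.9820 g/L.

2.98 g/L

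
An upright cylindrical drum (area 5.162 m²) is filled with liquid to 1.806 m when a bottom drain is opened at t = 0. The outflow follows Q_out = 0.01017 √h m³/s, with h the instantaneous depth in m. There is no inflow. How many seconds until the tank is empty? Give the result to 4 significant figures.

1364 s

With no inflow, A dh/dt = −0.01017 √h.
This is separable: 2 d(√h)/dt = −0.01017/A, so √h = √h₀ − (0.01017/(2A)) t.
Tank is empty when √h = 0: t_empty = 2A√h₀/0.01017.
t_empty = 2·5.162·√1.806/0.01017 = 10.3240·1.34387/0.01017 = 1364.22 s.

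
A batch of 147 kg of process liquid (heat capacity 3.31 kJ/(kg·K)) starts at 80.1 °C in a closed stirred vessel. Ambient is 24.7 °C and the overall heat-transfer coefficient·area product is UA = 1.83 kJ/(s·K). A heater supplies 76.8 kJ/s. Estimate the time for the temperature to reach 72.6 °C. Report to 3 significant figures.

Unsteady energy balance on the tank contents: M c_p dT/dt = −UA(T − T_amb) + Q̇.
τ = M c_p/UA = 265.89 s; T_ss = T_amb + Q̇/UA = 24.7 + 76.8/1.83 = 66.667 °C.
T(t) = T_ss + (T₀ − T_ss)e^(−t/τ); set T = 72.6:
t = −τ ln[(T − T_ss)/(T₀ − T_ss)] = −265.89 · ln(0.44166) = 217.28 s.

217 s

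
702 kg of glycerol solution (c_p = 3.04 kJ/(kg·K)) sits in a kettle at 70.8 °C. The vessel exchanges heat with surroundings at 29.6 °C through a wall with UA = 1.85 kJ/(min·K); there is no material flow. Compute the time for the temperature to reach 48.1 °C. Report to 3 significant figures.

Lumped-capacitance energy balance: M c_p dT/dt = UA(T_amb − T).
τ = M c_p/UA = 1153.6 min; T_ss = T_amb = 29.600 °C.
T(t) = T_ss + (T₀ − T_ss)e^(−t/τ); set T = 48.1:
t = −τ ln[(T − T_ss)/(T₀ − T_ss)] = −1153.6 · ln(0.44903) = 923.62 min.

924 min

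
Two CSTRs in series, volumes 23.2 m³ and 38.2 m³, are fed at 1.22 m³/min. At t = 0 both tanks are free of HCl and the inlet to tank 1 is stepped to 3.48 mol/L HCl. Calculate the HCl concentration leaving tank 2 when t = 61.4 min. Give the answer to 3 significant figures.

Each tank obeys Vᵢ dCᵢ/dt = Q(Cᵢ₋₁ − Cᵢ), so τᵢ = Vᵢ/Q.
τ₁ = 23.2/1.22 = 19.016 min; τ₂ = 38.2/1.22 = 31.311 min.
Solving the cascade with C₁(0)=C₂(0)=0 gives C₂(t) = C_in[1 − (τ₁ e^(−t/τ₁) − τ₂ e^(−t/τ₂))/(τ₁ − τ₂)].
At t = 61.4: e^(−t/τ₁) = 0.039605, e^(−t/τ₂) = 0.14073.
C₂ = 3.48·[1 − (19.016·0.039605 − 31.311·0.14073)/(-12.295)] = 3.48·0.70287 = 2.4460 mol/L.

2.45 mol/L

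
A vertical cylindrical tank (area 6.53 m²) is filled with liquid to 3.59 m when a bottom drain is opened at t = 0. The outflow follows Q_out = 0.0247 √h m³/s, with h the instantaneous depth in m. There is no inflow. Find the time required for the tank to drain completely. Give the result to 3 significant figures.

A dh/dt = −Q_out = −0.0247 √h.
This is separable: 2 d(√h)/dt = −0.0247/A, so √h = √h₀ − (0.0247/(2A)) t.
Tank is empty when √h = 0: t_empty = 2A√h₀/0.0247.
t_empty = 2·6.53·√3.59/0.0247 = 13.060·1.8947/0.0247 = 1001.8 s.

1000 s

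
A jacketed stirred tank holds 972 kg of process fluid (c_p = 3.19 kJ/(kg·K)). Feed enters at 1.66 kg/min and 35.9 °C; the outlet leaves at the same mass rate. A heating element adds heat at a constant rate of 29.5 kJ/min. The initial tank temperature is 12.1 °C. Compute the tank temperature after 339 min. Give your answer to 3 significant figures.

25.0 °C

M c_p dT/dt = ṁ c_p (T_in − T) + Q̇.
Rearrange: dT/dt = (T_ss − T)/τ with τ = M/ṁ = 585.54 min and T_ss = T_in + Q̇/(ṁ c_p) = 41.471 °C.
Solution: T(t) = T_ss + (T₀ − T_ss) e^(−t/τ).
T(339) = 41.471 + (-29.371)·e^(−339/585.54) = 41.471 + (-29.371)·0.56049 = 25.009 °C.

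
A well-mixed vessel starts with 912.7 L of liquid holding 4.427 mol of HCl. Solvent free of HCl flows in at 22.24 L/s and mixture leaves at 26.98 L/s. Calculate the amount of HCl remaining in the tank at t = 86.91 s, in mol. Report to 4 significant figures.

0.1453 mol

Let m(t) be the amount of HCl. Volume: V(t) = V₀ + (Q_in − Q_out) t = 912.7 − 4.74000 t; V(86.91) = 500.747 L.
Solute balance: dm/dt = 0 − Q_out C = −Q_out m/V(t).
Separate: dm/m = −Q_out dt/V(t) ⇒ ln(m/m₀) = −(Q_out/(Q_in−Q_out)) ln(V/V₀).
m = m₀ (V₀/V)^(Q_out/(Q_in−Q_out)) = 4.427 × (912.7/500.747)^(-5.69198) = 0.145262 mol.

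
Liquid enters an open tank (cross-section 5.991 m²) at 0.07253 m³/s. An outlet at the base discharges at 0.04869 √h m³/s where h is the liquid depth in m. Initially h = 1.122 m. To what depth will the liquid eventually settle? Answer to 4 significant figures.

2.219 m

A dh/dt = Q_in − 0.04869 √h. Steady state requires inflow = outflow:
Q_in = 0.04869 √h_ss ⇒ √h_ss = 0.07253/0.04869 = 1.48963.
h_ss = 1.48963² = 2.21899 m. (Since h₀ = 1.122 m < h_ss, the level will rise toward this value.)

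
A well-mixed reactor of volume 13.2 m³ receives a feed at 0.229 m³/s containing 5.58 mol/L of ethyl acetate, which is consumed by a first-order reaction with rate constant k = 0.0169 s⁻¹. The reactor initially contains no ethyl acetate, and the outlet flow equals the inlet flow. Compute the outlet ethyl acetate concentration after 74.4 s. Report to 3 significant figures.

2.61 mol/L

Species balance: V dC/dt = Q C_in − Q C − k V C.
dC/dt = (Q/V) C_in − (Q/V + k) C; effective rate a = Q/V + k = 0.017348 + 0.0169 = 0.034248 s⁻¹.
C_ss = Q C_in/(Q + kV) = 2.8265 mol/L; C(t) = C_ss + (C₀ − C_ss) e^(−a t).
C(74.4) = 2.8265 + (-2.8265)·e^(−0.034248·74.4) = 2.8265 + (-2.8265)·0.078231 = 2.6054 mol/L.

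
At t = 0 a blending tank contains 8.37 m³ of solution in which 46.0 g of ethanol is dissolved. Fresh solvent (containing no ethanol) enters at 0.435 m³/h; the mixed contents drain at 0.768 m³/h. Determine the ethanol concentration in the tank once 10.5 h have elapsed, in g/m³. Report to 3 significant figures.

2.71 g/m³

Total volume: dV/dt = Q_in − Q_out = -0.33300 m³/h, so V(t) = 8.37 − 0.33300 t and V(10.5) = 4.8735 m³.
No ethanol enters, so dm/dt = −Q_out · (m/V).
dm/m = −Q_out dt/(V₀ − 0.33300 t); integrating gives ln(m/m₀) = −(Q_out/(Q_in−Q_out)) ln(V/V₀).
m = m₀ (V₀/V)^(Q_out/(Q_in−Q_out)) = 46.0 × (8.37/4.8735)^(-2.3063) = 13.214 g.
C = m/V = 13.214/4.8735 = 2.7114 g/m³.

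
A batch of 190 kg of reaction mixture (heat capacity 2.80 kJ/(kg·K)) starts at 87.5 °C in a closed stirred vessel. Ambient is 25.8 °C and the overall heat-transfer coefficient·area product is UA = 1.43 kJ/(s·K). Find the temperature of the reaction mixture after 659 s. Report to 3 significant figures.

36.3 °C

M c_p dT/dt = −UA(T − T_amb).
dT/dt = (T_ss − T)/τ with T_ss = T_amb = 25.800 °C, τ = M c_p/UA = 190·2.80/1.43 = 372.03 s.
Integrating: T(t) = T_ss + (T₀ − T_ss) e^(−t/τ).
T(659) = 25.800 + (61.700)·0.17010 = 36.295 °C.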